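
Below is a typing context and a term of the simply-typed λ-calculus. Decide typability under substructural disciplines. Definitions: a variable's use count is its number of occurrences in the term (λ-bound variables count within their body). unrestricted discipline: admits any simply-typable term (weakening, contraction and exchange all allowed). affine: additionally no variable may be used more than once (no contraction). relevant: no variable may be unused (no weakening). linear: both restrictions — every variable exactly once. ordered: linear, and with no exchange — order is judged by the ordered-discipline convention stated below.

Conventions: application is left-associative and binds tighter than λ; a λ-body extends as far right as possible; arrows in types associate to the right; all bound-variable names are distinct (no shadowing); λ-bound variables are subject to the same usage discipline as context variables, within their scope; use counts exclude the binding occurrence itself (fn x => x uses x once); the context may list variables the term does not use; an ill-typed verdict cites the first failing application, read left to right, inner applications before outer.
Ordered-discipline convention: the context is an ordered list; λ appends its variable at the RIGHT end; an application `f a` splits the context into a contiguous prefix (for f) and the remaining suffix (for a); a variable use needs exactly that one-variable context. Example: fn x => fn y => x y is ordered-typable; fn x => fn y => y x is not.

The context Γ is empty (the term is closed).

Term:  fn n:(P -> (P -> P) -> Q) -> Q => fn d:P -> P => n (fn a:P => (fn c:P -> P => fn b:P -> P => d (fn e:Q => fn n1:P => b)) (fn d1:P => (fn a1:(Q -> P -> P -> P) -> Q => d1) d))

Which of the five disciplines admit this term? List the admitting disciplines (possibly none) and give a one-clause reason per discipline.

admitting disciplines: none
usage: n (λ-bound)=1; d (λ-bound)=2; a (λ-bound)=0; c (λ-bound)=0; b (λ-bound)=1; e (λ-bound)=0; n1 (λ-bound)=0; d1 (λ-bound)=1; a1 (λ-bound)=0
uses in reading order: n, d, b, d1, d
typing: ill-typed: an application expects P but receives Q -> P -> P -> P
ordered: ✗, the type mismatch rejects it
linear: ✗, not simply typable
affine: ✗, fails simple typing
relevant: ✗, a type mismatch blocks all five
unrestricted: ✗, the type mismatch rejects it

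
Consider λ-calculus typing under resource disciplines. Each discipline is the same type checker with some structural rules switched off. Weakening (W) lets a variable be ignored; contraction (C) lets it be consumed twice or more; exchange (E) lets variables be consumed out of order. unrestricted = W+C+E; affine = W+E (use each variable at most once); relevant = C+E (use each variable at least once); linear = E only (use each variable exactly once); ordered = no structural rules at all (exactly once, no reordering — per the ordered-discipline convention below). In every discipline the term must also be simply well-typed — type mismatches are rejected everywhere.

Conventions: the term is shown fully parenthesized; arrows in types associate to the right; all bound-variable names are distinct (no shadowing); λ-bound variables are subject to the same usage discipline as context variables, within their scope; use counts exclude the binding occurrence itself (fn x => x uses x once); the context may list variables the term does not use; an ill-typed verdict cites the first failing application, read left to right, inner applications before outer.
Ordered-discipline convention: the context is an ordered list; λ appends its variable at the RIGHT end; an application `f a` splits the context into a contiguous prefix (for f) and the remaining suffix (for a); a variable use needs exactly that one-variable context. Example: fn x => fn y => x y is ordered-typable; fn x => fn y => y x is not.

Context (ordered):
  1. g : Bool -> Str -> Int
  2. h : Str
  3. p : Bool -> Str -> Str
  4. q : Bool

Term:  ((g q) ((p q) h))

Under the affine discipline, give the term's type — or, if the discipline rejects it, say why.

not well-typed under affine — needs contraction — q ×2
counts: g=1, h=1, p=1, q=2
use order (left to right): g, q, p, q, h
typing: well-typed at Int
across the five disciplines: ordered ✗; linear ✗; affine ✗; relevant ✓; unrestricted ✓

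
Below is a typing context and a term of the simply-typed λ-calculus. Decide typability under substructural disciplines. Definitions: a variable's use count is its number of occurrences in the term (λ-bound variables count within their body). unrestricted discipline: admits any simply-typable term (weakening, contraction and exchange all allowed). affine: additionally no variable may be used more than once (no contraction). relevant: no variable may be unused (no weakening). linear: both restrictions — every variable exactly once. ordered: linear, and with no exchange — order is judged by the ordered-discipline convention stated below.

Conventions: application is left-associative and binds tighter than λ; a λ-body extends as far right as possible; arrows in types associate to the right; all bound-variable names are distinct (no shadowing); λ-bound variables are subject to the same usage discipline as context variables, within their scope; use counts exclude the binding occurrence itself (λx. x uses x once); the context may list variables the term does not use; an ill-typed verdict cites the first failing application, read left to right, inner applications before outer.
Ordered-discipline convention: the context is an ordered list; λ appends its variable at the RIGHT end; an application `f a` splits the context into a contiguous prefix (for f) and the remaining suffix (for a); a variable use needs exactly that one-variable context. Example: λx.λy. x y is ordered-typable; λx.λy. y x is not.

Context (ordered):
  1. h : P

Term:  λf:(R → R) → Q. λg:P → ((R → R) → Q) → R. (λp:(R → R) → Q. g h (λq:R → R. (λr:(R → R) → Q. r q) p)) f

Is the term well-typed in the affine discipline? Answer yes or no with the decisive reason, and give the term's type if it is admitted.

yes — no duplicate uses among h, f, g, p, q, r; term : ((R → R) → Q) → (P → ((R → R) → Q) → R) → R
variable uses: h=1, f [bound]=1, g [bound]=1, p [bound]=1, q [bound]=1, r [bound]=1
left-to-right use order: g, h, r, q, p, f
typing: the term checks, with type ((R → R) → Q) → (P → ((R → R) → Q) → R) → R
summary: ordered ✗ · linear ✓ · affine ✓ · relevant ✓ · unrestricted ✓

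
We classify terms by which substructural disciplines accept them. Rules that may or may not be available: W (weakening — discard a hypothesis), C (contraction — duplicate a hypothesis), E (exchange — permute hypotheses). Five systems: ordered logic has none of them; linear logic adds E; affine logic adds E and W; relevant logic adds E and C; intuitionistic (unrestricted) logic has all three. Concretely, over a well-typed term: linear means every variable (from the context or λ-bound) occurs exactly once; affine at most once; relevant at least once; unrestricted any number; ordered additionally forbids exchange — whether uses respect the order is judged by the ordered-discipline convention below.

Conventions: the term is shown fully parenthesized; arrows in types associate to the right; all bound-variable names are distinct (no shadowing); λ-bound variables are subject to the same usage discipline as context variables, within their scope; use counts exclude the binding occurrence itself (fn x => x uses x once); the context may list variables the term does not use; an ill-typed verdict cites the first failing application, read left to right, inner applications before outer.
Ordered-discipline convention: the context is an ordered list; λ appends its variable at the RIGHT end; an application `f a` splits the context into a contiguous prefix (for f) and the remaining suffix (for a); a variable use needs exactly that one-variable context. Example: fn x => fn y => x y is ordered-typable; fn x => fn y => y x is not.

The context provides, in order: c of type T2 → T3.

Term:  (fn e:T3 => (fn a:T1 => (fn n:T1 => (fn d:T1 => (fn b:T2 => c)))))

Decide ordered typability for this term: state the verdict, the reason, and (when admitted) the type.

no — unused: e, a, n, d, b — weakening required
variable uses: c: 1×; e (bound): 0×; a (bound): 0×; n (bound): 0×; d (bound): 0×; b (bound): 0×
use order (left to right): c
typing: well-typed at T3 → T1 → T1 → T1 → T2 → T2 → T3
summary: ordered ✗, linear ✗, affine ✓, relevant ✗, unrestricted ✓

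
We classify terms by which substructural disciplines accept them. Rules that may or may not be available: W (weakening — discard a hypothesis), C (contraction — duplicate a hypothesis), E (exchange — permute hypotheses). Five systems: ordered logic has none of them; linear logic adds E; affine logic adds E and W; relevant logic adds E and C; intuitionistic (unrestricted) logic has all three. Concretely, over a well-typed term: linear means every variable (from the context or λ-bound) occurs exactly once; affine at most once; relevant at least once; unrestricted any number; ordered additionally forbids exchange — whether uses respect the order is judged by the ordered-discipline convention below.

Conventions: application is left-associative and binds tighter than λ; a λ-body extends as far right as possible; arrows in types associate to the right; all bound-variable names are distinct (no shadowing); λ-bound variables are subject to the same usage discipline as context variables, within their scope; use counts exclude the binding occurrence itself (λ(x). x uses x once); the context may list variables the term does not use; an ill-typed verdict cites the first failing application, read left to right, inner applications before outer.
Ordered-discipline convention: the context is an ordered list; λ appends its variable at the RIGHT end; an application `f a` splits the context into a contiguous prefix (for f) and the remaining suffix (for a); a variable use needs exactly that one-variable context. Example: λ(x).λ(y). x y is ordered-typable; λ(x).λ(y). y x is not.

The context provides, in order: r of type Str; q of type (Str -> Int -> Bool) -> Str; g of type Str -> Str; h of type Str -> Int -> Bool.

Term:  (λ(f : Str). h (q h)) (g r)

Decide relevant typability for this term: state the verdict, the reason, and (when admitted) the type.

no — needs weakening: f unused
usage: r: 1×, q: 1×, g: 1×, h: 2×, f (λ-bound): 0×
use order (left to right): h, q, h, g, r
typing: the term checks, with type Int -> Bool
per-discipline verdicts: ordered ✗, linear ✗, affine ✗, relevant ✗, unrestricted ✓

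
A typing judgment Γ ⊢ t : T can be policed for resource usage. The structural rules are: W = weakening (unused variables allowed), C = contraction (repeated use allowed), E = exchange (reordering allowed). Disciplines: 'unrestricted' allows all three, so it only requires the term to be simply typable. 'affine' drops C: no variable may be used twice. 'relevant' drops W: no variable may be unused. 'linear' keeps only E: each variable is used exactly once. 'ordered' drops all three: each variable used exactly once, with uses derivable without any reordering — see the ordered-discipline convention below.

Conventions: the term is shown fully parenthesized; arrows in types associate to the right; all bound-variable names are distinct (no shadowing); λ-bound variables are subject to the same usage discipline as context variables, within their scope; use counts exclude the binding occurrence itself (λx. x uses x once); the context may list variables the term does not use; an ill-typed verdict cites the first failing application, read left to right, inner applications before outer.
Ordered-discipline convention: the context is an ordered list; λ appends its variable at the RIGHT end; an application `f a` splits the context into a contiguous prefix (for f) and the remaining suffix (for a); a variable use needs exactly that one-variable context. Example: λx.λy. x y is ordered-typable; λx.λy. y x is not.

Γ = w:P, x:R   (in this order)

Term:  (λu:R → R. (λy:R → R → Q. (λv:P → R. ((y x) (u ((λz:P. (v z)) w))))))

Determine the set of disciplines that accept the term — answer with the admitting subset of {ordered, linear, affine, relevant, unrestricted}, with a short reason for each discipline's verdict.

accepted by: linear, affine, relevant, unrestricted
usage: w=1, x=1, u [bound]=1, y [bound]=1, v [bound]=1, z [bound]=1
order of uses: y, x, u, v, z, w
typing: the term checks, with type (R → R) → (R → R → Q) → (P → R) → Q
ordered: ✗ — no contiguous prefix/suffix split fits y, x, u, v, z, w
linear: ✓ — exactly-once usage across w, x, u, y, v, z
affine: ✓ — none of w, x, u, y, v, z used more than once
relevant: ✓ — none of w, x, u, y, v, z goes unused
unrestricted: ✓ — typability at (R → R) → (R → R → Q) → (P → R) → Q is all that's needed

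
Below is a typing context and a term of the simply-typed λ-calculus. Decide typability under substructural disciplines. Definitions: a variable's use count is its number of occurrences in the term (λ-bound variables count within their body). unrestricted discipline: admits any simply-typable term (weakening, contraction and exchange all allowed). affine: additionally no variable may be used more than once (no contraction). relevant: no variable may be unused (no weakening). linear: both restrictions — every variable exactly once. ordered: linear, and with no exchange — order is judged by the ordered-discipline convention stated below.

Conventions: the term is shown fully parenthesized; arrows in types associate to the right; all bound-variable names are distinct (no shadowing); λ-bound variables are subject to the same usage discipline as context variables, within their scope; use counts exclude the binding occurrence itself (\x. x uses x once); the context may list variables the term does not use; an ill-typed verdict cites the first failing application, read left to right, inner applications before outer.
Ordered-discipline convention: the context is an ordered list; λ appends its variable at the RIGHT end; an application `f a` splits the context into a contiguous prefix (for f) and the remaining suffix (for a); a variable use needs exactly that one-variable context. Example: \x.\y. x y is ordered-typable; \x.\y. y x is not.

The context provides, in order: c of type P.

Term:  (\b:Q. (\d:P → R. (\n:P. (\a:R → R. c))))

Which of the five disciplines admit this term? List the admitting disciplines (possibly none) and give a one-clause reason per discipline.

admitted by: affine, unrestricted
use counts: c=1; b (bound)=0; d (bound)=0; n (bound)=0; a (bound)=0
left-to-right use order: c
typing: well-typed — term : Q → (P → R) → P → (R → R) → P
ordered ✗ (b, d, n, a never used (weakening))
linear ✗ (b, d, n, a never used (weakening))
affine ✓ (at most one use each (c, b, d, n, a))
relevant ✗ (b, d, n, a never used (weakening))
unrestricted ✓ (well-typed at Q → (P → R) → P → (R → R) → P; no restrictions here)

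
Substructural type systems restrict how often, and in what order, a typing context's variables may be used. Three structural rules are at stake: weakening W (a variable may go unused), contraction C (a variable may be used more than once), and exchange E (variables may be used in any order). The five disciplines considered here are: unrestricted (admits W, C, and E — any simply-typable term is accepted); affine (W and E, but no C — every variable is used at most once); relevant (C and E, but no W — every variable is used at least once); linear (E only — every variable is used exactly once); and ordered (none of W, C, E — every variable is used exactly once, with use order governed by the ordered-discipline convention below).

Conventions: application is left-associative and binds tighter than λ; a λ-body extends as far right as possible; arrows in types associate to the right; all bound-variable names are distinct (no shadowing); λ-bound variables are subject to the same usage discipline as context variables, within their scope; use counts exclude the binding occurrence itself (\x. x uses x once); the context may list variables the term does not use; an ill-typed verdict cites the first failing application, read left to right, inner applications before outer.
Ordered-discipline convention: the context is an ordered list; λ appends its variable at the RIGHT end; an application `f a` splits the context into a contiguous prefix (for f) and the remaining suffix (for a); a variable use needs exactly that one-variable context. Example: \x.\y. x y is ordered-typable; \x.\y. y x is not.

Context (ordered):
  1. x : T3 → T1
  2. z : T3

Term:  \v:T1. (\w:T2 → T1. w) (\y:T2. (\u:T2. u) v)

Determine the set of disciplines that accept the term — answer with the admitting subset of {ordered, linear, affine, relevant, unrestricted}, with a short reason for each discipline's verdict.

admitted by: none
use counts: x ×0; z ×0; v [bound] ×1; w [bound] ×1; y [bound] ×0; u [bound] ×1
use order (left to right): w, u, v
typing: ill-typed: an application expects T2 but receives T1
ordered: ✗ — not simply typable
linear: ✗ — fails simple typing
affine: ✗ — a type mismatch blocks all five
relevant: ✗ — the type mismatch rejects it
unrestricted: ✗ — not simply typable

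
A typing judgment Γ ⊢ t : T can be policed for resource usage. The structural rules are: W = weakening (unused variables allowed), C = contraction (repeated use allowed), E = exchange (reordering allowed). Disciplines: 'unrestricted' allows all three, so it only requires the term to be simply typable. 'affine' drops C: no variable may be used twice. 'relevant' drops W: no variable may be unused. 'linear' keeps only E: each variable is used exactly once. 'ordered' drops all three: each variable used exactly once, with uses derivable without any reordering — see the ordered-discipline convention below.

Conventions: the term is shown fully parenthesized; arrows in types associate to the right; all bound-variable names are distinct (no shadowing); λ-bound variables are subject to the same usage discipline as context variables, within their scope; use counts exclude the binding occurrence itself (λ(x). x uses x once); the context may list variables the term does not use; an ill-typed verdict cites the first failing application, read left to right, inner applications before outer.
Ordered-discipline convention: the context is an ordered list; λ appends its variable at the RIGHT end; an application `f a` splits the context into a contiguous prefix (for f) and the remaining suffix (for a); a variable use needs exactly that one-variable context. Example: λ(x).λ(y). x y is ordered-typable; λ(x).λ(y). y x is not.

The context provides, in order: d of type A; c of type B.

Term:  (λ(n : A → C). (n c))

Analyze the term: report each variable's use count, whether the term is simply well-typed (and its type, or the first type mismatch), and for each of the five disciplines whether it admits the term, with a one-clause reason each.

counts: d ×0; c ×1; n (λ-bound) ×1
left-to-right use order: n, c
typing: ill-typed: an application expects A but receives B
ordered ✗ (the type mismatch rejects it)
linear ✗ (not simply typable)
affine ✗ (fails simple typing)
relevant ✗ (a type mismatch blocks all five)
unrestricted ✗ (the type mismatch rejects it)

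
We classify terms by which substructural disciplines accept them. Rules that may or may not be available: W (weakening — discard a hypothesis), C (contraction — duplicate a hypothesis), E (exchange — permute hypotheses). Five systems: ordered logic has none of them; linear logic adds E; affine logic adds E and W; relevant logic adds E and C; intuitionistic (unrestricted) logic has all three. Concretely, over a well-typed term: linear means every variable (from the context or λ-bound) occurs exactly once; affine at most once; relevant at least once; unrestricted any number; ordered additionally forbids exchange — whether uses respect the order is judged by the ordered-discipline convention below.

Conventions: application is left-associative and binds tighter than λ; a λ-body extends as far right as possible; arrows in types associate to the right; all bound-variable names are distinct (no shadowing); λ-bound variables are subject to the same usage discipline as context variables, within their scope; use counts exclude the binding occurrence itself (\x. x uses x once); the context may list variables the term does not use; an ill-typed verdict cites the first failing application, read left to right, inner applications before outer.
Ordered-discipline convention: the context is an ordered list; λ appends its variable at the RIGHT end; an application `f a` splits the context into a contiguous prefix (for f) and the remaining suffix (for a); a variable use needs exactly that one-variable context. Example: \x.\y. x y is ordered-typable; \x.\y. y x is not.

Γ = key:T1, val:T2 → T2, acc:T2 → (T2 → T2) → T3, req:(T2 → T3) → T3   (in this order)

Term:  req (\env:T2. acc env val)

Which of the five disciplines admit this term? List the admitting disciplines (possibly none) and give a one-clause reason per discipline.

admitted in: affine, unrestricted
variable uses: key=0, val=1, acc=1, req=1, env (bound)=1
left-to-right use order: req, acc, env, val
typing: ✓ — T3
ordered ✗ (unused: key — weakening required)
linear ✗ (unused: key — weakening required)
affine ✓ (key, val, acc, req, env: no repeats, contraction unneeded)
relevant ✗ (unused: key — weakening required)
unrestricted ✓ (simply typable at T3; W, C, E all held)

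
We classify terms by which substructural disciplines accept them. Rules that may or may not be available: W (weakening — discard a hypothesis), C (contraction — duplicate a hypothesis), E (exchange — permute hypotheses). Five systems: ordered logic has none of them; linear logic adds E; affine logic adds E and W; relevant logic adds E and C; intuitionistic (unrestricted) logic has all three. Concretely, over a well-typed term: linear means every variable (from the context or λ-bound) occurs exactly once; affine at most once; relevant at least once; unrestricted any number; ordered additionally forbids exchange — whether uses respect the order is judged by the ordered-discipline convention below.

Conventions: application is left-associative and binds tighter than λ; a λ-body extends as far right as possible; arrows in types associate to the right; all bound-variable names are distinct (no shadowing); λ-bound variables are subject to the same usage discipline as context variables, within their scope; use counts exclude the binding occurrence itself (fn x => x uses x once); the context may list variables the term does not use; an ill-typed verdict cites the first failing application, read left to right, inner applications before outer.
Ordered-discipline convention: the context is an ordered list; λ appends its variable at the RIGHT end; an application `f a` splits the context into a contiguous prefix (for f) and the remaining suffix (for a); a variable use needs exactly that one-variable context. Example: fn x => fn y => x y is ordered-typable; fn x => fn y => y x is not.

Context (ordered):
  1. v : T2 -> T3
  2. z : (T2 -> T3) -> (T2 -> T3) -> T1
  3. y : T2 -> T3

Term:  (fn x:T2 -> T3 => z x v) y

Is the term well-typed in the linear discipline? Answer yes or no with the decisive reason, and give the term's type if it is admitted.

yes — v, z, y, x: one use apiece; term : T1
usage: v: 1; z: 1; y: 1; x (λ-bound): 1
order of uses: z, x, v, y
typing: well-typed — term : T1
per-discipline verdicts: ordered ✗ · linear ✓ · affine ✓ · relevant ✓ · unrestricted ✓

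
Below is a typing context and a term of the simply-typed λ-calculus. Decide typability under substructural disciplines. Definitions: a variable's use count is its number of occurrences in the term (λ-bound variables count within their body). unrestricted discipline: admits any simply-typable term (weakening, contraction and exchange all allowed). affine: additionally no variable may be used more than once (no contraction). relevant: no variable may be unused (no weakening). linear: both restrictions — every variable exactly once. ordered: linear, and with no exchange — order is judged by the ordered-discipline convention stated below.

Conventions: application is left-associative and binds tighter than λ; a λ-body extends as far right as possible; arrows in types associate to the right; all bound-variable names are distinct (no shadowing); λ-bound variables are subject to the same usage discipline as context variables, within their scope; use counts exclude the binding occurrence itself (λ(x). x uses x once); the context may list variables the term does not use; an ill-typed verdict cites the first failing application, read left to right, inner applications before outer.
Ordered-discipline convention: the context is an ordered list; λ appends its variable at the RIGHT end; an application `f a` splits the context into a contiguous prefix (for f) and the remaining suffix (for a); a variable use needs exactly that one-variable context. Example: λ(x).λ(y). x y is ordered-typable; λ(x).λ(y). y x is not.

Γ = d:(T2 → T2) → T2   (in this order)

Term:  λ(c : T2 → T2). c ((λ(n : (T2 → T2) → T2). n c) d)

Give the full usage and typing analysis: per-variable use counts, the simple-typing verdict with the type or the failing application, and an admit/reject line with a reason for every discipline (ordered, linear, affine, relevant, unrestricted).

counts: d=1; c (λ-bound)=2; n (λ-bound)=1
use order (left to right): c, n, c, d
typing: the term checks, with type (T2 → T2) → T2
ordered: ✗ — uses contraction: c ×2
linear: ✗ — uses contraction: c ×2
affine: ✗ — uses contraction: c ×2
relevant: ✓ — d, c, n: all used, weakening unneeded
unrestricted: ✓ — simply typable at (T2 → T2) → T2; W, C, E all held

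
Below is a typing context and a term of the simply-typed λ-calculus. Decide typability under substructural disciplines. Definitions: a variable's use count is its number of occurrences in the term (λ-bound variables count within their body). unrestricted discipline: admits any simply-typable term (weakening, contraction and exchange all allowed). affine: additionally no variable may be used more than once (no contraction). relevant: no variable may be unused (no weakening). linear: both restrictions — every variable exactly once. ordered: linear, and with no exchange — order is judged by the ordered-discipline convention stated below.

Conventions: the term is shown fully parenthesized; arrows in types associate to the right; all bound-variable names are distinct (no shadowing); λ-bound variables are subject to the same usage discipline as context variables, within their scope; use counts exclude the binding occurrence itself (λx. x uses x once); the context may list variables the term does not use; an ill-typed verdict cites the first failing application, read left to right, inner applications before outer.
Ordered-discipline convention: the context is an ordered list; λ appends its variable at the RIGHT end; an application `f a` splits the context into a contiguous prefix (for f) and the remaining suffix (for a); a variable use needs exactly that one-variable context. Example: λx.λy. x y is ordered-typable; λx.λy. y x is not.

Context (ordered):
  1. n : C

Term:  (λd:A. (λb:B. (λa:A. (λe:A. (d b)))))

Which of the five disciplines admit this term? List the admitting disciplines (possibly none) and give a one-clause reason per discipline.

admitting disciplines: none
use counts: n: 0; d [bound]: 1; b [bound]: 1; a [bound]: 0; e [bound]: 0
order of uses: d, b
typing: ill-typed: non-function type A applied to an argument
ordered ✗ (the type mismatch rejects it)
linear ✗ (not simply typable)
affine ✗ (fails simple typing)
relevant ✗ (a type mismatch blocks all five)
unrestricted ✗ (the type mismatch rejects it)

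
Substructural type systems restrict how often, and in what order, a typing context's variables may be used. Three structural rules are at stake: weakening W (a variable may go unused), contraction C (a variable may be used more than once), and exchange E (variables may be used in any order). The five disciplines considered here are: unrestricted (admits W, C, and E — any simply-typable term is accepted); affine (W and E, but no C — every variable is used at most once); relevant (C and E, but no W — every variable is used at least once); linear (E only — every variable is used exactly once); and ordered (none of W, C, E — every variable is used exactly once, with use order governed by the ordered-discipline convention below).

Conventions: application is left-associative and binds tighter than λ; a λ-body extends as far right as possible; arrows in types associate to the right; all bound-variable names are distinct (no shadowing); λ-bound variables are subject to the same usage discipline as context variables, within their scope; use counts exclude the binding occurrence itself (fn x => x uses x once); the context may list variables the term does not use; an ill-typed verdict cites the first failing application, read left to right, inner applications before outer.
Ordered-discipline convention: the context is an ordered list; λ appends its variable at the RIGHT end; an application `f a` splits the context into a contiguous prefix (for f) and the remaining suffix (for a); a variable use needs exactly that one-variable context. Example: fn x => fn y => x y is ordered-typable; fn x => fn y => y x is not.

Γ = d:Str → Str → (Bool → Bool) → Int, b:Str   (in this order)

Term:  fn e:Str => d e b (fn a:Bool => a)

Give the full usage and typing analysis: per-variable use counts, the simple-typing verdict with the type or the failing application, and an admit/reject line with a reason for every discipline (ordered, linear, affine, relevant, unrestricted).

usage: d ×1, b ×1, e (λ-bound) ×1, a (λ-bound) ×1
use order (left to right): d, e, b, a
typing: well-typed — term : Str → Int
ordered: ✗, use order d, e, b, a needs exchange
linear: ✓, d, b, e, a: one use apiece
affine: ✓, d, b, e, a: no repeats, contraction unneeded
relevant: ✓, every one of d, b, e, a appears
unrestricted: ✓, type-checks (Str → Int) and nothing is barred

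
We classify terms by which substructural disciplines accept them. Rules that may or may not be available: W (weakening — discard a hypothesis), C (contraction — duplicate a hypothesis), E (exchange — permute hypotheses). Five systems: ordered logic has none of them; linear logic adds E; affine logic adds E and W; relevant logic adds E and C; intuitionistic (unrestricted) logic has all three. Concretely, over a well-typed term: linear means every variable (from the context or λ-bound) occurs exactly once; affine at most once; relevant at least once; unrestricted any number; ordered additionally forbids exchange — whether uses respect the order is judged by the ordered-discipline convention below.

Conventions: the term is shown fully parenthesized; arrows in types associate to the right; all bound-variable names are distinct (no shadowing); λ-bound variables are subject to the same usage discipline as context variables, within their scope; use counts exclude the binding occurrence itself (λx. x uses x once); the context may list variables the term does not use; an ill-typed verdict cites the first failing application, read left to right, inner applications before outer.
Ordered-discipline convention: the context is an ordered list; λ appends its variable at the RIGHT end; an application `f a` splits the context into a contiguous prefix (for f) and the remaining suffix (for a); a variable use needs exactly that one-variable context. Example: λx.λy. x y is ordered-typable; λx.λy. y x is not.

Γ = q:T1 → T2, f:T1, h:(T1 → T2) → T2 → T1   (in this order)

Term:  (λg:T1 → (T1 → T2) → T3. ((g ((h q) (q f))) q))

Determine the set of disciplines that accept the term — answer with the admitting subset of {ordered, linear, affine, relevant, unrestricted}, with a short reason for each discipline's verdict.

admitted by: relevant, unrestricted
counts: q: 3, f: 1, h: 1, g (λ-bound): 1
use order (left to right): g, h, q, q, f, q
typing: ✓ — (T1 → (T1 → T2) → T3) → T3
ordered: ✗ — needs contraction — q ×3
linear: ✗ — needs contraction — q ×3
affine: ✗ — needs contraction — q ×3
relevant: ✓ — at least one use each (q, f, h, g)
unrestricted: ✓ — well-typed at (T1 → (T1 → T2) → T3) → T3; no restrictions here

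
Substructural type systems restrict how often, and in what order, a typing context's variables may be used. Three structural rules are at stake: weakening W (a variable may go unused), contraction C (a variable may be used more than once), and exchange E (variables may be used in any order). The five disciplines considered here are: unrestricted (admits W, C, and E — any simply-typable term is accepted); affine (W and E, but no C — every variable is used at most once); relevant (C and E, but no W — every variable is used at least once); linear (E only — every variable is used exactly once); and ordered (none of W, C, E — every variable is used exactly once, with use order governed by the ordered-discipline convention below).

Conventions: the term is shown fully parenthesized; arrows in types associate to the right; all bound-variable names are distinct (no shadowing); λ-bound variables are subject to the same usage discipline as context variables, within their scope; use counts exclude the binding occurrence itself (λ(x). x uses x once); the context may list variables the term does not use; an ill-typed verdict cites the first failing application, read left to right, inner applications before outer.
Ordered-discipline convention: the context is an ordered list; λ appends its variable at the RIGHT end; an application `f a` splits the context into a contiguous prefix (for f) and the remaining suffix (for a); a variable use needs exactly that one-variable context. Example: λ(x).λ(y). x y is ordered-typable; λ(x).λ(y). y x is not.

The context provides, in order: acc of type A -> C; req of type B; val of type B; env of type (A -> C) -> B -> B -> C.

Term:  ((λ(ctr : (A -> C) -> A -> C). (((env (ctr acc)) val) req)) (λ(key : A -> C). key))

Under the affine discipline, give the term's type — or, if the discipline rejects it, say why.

term : C
counts: acc: 1, req: 1, val: 1, env: 1, ctr (λ-bound): 1, key (λ-bound): 1
uses in reading order: env, ctr, acc, val, req, key
typing: the term checks, with type C
summary: ordered ✗ · linear ✓ · affine ✓ · relevant ✓ · unrestricted ✓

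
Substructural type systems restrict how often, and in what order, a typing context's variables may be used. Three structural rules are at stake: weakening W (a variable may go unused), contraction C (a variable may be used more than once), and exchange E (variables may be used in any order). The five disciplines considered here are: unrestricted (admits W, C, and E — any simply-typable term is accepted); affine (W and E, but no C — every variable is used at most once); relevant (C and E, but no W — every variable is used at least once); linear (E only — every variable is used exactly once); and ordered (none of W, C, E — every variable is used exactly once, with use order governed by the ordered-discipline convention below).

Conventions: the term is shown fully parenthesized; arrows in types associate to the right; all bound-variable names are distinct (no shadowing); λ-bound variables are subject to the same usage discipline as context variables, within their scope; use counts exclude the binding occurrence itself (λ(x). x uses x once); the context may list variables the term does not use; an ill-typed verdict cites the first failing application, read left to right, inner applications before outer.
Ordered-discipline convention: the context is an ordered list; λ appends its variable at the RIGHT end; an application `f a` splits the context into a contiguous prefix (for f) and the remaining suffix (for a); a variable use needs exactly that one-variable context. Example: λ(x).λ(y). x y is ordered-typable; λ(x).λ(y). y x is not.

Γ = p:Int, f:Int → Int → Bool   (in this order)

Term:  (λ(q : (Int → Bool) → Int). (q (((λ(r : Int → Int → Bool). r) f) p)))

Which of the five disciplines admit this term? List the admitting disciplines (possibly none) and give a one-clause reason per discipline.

admitting disciplines: linear, affine, relevant, unrestricted
variable uses: p: 1; f: 1; q (bound): 1; r (bound): 1
use order (left to right): q, r, f, p
typing: well-typed at ((Int → Bool) → Int) → Int
ordered: ✗ — no contiguous prefix/suffix split fits q, r, f, p
linear: ✓ — single use per variable (p, f, q, r)
affine: ✓ — p, f, q, r: no repeats, contraction unneeded
relevant: ✓ — none of p, f, q, r goes unused
unrestricted: ✓ — well-typed at ((Int → Bool) → Int) → Int; no restrictions here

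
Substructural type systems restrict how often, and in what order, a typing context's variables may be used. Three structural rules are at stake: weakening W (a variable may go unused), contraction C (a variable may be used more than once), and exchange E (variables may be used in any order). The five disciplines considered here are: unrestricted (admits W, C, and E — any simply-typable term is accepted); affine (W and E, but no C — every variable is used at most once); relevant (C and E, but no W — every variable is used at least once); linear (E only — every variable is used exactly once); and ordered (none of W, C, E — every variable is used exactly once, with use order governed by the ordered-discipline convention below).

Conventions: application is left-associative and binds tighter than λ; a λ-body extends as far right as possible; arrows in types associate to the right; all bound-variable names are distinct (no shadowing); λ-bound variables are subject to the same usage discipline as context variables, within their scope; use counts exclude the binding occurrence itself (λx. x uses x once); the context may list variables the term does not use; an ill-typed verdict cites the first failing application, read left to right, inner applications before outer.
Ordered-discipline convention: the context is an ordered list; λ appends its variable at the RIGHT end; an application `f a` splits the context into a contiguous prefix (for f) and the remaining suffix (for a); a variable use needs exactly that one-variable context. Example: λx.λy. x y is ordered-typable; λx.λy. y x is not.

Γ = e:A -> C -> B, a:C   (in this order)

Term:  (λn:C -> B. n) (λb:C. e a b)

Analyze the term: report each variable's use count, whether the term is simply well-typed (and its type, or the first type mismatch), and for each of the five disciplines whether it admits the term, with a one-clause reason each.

usage: e=1, a=1, n [bound]=1, b [bound]=1
order of uses: n, e, a, b
typing: ill-typed: a function awaiting A gets C
ordered: ✗ — the type mismatch rejects it
linear: ✗ — not simply typable
affine: ✗ — fails simple typing
relevant: ✗ — a type mismatch blocks all five
unrestricted: ✗ — the type mismatch rejects it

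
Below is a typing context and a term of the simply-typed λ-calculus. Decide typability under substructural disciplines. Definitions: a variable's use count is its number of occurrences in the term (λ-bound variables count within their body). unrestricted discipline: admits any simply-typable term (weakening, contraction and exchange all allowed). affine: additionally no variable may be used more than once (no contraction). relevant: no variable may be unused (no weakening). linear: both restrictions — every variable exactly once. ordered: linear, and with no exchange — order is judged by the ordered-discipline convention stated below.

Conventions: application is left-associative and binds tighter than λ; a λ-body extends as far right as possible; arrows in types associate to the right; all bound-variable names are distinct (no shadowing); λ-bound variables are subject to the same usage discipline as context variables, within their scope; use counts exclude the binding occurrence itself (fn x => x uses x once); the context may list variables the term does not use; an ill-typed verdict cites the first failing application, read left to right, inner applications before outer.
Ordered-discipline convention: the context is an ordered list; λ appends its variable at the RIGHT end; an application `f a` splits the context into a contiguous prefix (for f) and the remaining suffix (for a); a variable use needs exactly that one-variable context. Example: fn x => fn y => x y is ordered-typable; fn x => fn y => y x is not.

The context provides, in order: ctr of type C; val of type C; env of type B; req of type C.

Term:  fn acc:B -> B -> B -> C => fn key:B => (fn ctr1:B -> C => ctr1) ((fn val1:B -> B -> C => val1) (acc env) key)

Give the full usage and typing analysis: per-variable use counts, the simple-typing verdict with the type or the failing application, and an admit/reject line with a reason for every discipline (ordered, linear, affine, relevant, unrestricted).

use counts: ctr=0; val=0; env=1; req=0; acc (bound)=1; key (bound)=1; ctr1 (bound)=1; val1 (bound)=1
order of uses: ctr1, val1, acc, env, key
typing: the term checks, with type (B -> B -> B -> C) -> B -> B -> C
ordered: ✗ — needs weakening: ctr, val, req unused
linear: ✗ — needs weakening: ctr, val, req unused
affine: ✓ — at most one use each (ctr, val, env, req, acc, key, ctr1, val1)
relevant: ✗ — needs weakening: ctr, val, req unused
unrestricted: ✓ — typability at (B -> B -> B -> C) -> B -> B -> C is all that's needed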